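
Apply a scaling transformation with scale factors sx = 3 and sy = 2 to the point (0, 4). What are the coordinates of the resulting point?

Scaling matrix:
[[3, 0], [0, 2]]
Result: (0 × 3, 4 × 2) = (0, 8)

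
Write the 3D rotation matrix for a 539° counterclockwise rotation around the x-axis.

Rotation matrix for counterclockwise 539° around x-axis:
cos(539°) = -0.9998, sin(539°) = 0.0175
Result: [[1, 0, 0], [0, -0.9998, -0.0175], [0, 0.0175, -0.9998]]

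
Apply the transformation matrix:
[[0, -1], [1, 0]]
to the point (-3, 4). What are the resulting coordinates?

Matrix multiplication:
[[0, -1], [1, 0]] × [-3, 4]ᵀ
= [(0)(-3) + (-1)(4), (1)(-3) + (0)(4)]ᵀ
= [-4, -3]ᵀ
Result: (-4, -3)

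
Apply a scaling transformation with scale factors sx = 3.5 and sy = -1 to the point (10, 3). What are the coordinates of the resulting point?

Scaling matrix:
[[3.50, 0], [0, -1]]
Result: (10 × 3.5, 3 × -1) = (35, -3)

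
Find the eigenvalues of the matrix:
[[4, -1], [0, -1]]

Characteristic equation: det(A - λI) = 0
λ² - (trace)λ + (det) = 0
trace = 4 + -1 = 3, det = (4)(-1) - (-1)(0) = -4
λ² - (3)λ + (-4) = 0
λ = (3 ± √((3)² - 4·(-4))) / 2 = (3 ± √25) / 2
Solving: λ = -1, 4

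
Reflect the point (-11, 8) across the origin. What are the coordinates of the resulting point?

Reflection across origin: (-11, 8) → (11, -8)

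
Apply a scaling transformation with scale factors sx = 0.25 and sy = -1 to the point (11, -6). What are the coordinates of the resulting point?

Scaling matrix:
[[0.25, 0], [0, -1]]
Result: (11 × 0.25, -6 × -1) = (2.75, 6)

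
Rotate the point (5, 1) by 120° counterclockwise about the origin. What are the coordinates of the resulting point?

Rotation matrix for 120°: [[cos 120°, -sin 120°], [sin 120°, cos 120°]] ≈ [[-0.500000, -0.866025], [0.866025, -0.500000]]
[[-0.500000, -0.866025], [0.866025, -0.500000]] × [5, 1]ᵀ ≈ [-3.3660, 3.8301]ᵀ
Result: (-3.3660, 3.8301)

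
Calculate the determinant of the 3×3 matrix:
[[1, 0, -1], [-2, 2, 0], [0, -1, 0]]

Expansion along first row:
det = 1·det([[2,0],[-1,0]]) - 0·det([[-2,0],[0,0]]) + -1·det([[-2,2],[0,-1]])
    = 1·(2·0 - 0·-1) - 0·(-2·0 - 0·0) + -1·(-2·-1 - 2·0)
    = 1·0 - 0·0 + -1·2
    = 0 + 0 + -2 = -2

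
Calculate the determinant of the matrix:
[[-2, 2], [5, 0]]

For a 2×2 matrix [[a, b], [c, d]], det = ad - bc
det = (-2)(0) - (2)(5) = 0 - 10 = -10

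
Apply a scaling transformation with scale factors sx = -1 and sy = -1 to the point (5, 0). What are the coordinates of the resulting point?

Scaling matrix:
[[-1, 0], [0, -1]]
Result: (5 × -1, 0 × -1) = (-5, 0)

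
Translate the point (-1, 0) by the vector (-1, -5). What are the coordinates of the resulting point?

Translation by (-1, -5) (homogeneous matrix [[1, 0, -1], [0, 1, -5], [0, 0, 1]]):
x' = -1 + -1 = -2
y' = 0 + -5 = -5
Result: (-2, -5)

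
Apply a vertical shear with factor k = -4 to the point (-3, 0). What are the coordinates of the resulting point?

Shear matrix for vertical shear with factor k = -4:
[[1, 0], [-4, 1]]
Result: (-3, 0) → (-3, 12)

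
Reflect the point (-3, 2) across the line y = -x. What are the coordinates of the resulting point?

Reflection across line y = -x: (-3, 2) → (-2, 3)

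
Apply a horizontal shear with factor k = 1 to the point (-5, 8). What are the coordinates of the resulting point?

Shear matrix for horizontal shear with factor k = 1:
[[1, 1], [0, 1]]
Result: (-5, 8) → (3, 8)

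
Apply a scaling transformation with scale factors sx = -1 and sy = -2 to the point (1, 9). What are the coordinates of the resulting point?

Scaling matrix:
[[-1, 0], [0, -2]]
Result: (1 × -1, 9 × -2) = (-1, -18)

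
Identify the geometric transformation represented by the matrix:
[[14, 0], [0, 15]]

This matrix represents: non-uniform scaling by sx = 14, sy = 15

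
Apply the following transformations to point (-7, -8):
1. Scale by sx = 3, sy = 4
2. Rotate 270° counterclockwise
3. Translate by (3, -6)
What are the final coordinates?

Step 1: Scale → (-21, -32)
Step 2: Rotate 270° → (-32, 21)
Step 3: Translate → (-29, 15)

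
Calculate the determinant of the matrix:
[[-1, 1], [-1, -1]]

For a 2×2 matrix [[a, b], [c, d]], det = ad - bc
det = (-1)(-1) - (1)(-1) = 1 - -1 = 2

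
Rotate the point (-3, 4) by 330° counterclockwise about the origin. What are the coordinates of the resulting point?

Rotation matrix for 330°: [[cos 330°, -sin 330°], [sin 330°, cos 330°]] ≈ [[0.866025, 0.500000], [-0.500000, 0.866025]]
[[0.866025, 0.500000], [-0.500000, 0.866025]] × [-3, 4]ᵀ ≈ [-0.5981, 4.9641]ᵀ
Result: (-0.5981, 4.9641)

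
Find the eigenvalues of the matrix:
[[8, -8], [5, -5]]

Characteristic equation: det(A - λI) = 0
λ² - (trace)λ + (det) = 0
trace = 8 + -5 = 3, det = (8)(-5) - (-8)(5) = 0
λ² - (3)λ + (0) = 0
λ = (3 ± √((3)² - 4·(0))) / 2 = (3 ± √9) / 2
Solving: λ = 0, 3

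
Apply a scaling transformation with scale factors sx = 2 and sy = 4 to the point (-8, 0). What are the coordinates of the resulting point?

Scaling matrix:
[[2, 0], [0, 4]]
Result: (-8 × 2, 0 × 4) = (-16, 0)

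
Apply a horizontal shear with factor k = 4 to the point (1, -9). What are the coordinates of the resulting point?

Shear matrix for horizontal shear with factor k = 4:
[[1, 4], [0, 1]]
Result: (1, -9) → (-35, -9)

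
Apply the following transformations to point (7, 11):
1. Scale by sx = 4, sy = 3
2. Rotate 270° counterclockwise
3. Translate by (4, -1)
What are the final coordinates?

Step 1: Scale → (28, 33)
Step 2: Rotate 270° → (33, -28)
Step 3: Translate → (37, -29)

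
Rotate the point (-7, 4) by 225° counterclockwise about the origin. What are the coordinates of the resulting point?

Rotation matrix for 225°: [[cos 225°, -sin 225°], [sin 225°, cos 225°]] ≈ [[-0.707107, 0.707107], [-0.707107, -0.707107]]
[[-0.707107, 0.707107], [-0.707107, -0.707107]] × [-7, 4]ᵀ ≈ [7.7782, 2.1213]ᵀ
Result: (7.7782, 2.1213)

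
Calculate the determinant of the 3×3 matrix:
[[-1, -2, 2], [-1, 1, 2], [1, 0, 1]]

Expansion along first row:
det = -1·det([[1,2],[0,1]]) - -2·det([[-1,2],[1,1]]) + 2·det([[-1,1],[1,0]])
    = -1·(1·1 - 2·0) - -2·(-1·1 - 2·1) + 2·(-1·0 - 1·1)
    = -1·1 - -2·-3 + 2·-1
    = -1 + -6 + -2 = -9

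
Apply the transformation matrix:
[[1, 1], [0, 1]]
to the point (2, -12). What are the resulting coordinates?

Matrix multiplication:
[[1, 1], [0, 1]] × [2, -12]ᵀ
= [(1)(2) + (1)(-12), (0)(2) + (1)(-12)]ᵀ
= [-10, -12]ᵀ
Result: (-10, -12)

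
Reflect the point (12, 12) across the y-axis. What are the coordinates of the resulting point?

Reflection across y-axis: (12, 12) → (-12, 12)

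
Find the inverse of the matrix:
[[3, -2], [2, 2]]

For [[a,b],[c,d]], inverse = (1/det)·[[d,-b],[-c,a]]
det = (3)(2) - (-2)(2) = 6 - -4 = 10
Inverse = (1/10)·[[2, 2], [-2, 3]]
= [[1/5, 1/5], [-1/5, 3/10]]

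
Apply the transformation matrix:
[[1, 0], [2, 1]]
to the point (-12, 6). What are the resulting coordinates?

Matrix multiplication:
[[1, 0], [2, 1]] × [-12, 6]ᵀ
= [(1)(-12) + (0)(6), (2)(-12) + (1)(6)]ᵀ
= [-12, -18]ᵀ
Result: (-12, -18)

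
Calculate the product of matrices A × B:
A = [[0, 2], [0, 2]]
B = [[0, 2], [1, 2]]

Matrix multiplication:
C[0][0] = 0×0 + 2×1 = 2
C[0][1] = 0×2 + 2×2 = 4
C[1][0] = 0×0 + 2×1 = 2
C[1][1] = 0×2 + 2×2 = 4
Result: [[2, 4], [2, 4]]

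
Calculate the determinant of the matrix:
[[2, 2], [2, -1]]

For a 2×2 matrix [[a, b], [c, d]], det = ad - bc
det = (2)(-1) - (2)(2) = -2 - 4 = -6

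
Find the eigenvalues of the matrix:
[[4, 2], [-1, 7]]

Characteristic equation: det(A - λI) = 0
λ² - (trace)λ + (det) = 0
trace = 4 + 7 = 11, det = (4)(7) - (2)(-1) = 30
λ² - (11)λ + (30) = 0
λ = (11 ± √((11)² - 4·(30))) / 2 = (11 ± √1) / 2
Solving: λ = 5, 6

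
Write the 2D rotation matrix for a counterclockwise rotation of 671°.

Rotation matrix formula: [[cos θ, -sin θ], [sin θ, cos θ]]
For θ = 671°:
cos(671°) = 0.6561
sin(671°) = -0.7547
Result: [[0.6561, 0.7547], [-0.7547, 0.6561]]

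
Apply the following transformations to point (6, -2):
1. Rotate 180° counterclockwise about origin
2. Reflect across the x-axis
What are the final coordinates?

Step 1: Rotate 180° → (-6, 2)
Step 2: Reflect across x-axis → (-6, -2)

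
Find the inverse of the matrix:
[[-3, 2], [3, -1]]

For [[a,b],[c,d]], inverse = (1/det)·[[d,-b],[-c,a]]
det = (-3)(-1) - (2)(3) = 3 - 6 = -3
Inverse = (1/-3)·[[-1, -2], [-3, -3]]
= [[1/3, 2/3], [1, 1]]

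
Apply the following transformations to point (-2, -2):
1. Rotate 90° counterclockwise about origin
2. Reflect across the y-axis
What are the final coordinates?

Step 1: Rotate 90° → (2, -2)
Step 2: Reflect across y-axis → (-2, -2)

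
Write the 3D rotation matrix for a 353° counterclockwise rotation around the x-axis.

Rotation matrix for counterclockwise 353° around x-axis:
cos(353°) = 0.9925, sin(353°) = -0.1219
Result: [[1, 0, 0], [0, 0.9925, 0.1219], [0, -0.1219, 0.9925]]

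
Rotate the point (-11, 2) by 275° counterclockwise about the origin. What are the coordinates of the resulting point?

Rotation matrix for 275°: [[cos 275°, -sin 275°], [sin 275°, cos 275°]] ≈ [[0.087156, 0.996195], [-0.996195, 0.087156]]
[[0.087156, 0.996195], [-0.996195, 0.087156]] × [-11, 2]ᵀ ≈ [1.0337, 11.1325]ᵀ
Result: (1.0337, 11.1325)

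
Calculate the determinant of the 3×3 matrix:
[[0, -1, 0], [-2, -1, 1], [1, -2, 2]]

Expansion along first row:
det = 0·det([[-1,1],[-2,2]]) - -1·det([[-2,1],[1,2]]) + 0·det([[-2,-1],[1,-2]])
    = 0·(-1·2 - 1·-2) - -1·(-2·2 - 1·1) + 0·(-2·-2 - -1·1)
    = 0·0 - -1·-5 + 0·5
    = 0 + -5 + 0 = -5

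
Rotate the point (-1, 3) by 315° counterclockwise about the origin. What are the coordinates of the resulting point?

Rotation matrix for 315°: [[cos 315°, -sin 315°], [sin 315°, cos 315°]] ≈ [[0.707107, 0.707107], [-0.707107, 0.707107]]
[[0.707107, 0.707107], [-0.707107, 0.707107]] × [-1, 3]ᵀ ≈ [1.4142, 2.8284]ᵀ
Result: (1.4142, 2.8284)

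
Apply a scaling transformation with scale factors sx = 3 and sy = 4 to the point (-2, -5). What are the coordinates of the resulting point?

Scaling matrix:
[[3, 0], [0, 4]]
Result: (-2 × 3, -5 × 4) = (-6, -20)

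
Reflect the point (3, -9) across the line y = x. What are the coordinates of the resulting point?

Reflection across line y = x: (3, -9) → (-9, 3)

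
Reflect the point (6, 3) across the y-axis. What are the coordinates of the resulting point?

Reflection across y-axis: (6, 3) → (-6, 3)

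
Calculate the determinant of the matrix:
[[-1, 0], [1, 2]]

For a 2×2 matrix [[a, b], [c, d]], det = ad - bc
det = (-1)(2) - (0)(1) = -2 - 0 = -2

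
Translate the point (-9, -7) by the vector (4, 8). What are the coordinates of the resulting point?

Translation by (4, 8) (homogeneous matrix [[1, 0, 4], [0, 1, 8], [0, 0, 1]]):
x' = -9 + 4 = -5
y' = -7 + 8 = 1
Result: (-5, 1)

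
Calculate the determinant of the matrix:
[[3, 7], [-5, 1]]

For a 2×2 matrix [[a, b], [c, d]], det = ad - bc
det = (3)(1) - (7)(-5) = 3 - -35 = 38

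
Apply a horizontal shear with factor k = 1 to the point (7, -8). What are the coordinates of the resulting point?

Shear matrix for horizontal shear with factor k = 1:
[[1, 1], [0, 1]]
Result: (7, -8) → (-1, -8)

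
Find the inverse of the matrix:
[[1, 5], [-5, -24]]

For [[a,b],[c,d]], inverse = (1/det)·[[d,-b],[-c,a]]
det = (1)(-24) - (5)(-5) = -24 - -25 = 1
Inverse = [[-24, -5], [5, 1]]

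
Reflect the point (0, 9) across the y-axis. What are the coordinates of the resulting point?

Reflection across y-axis: (0, 9) → (0, 9)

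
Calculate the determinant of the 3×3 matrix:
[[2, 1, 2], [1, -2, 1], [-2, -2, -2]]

Expansion along first row:
det = 2·det([[-2,1],[-2,-2]]) - 1·det([[1,1],[-2,-2]]) + 2·det([[1,-2],[-2,-2]])
    = 2·(-2·-2 - 1·-2) - 1·(1·-2 - 1·-2) + 2·(1·-2 - -2·-2)
    = 2·6 - 1·0 + 2·-6
    = 12 + 0 + -12 = 0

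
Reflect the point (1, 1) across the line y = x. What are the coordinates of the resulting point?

Reflection across line y = x: (1, 1) → (1, 1)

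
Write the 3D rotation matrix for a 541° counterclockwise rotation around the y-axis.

Rotation matrix for counterclockwise 541° around y-axis:
cos(541°) = -0.9998, sin(541°) = -0.0175
Result: [[-0.9998, 0, -0.0175], [0, 1, 0], [0.0175, 0, -0.9998]]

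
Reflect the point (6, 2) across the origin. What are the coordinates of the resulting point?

Reflection across origin: (6, 2) → (-6, -2)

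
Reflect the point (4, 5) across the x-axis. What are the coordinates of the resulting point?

Reflection across x-axis: (4, 5) → (4, -5)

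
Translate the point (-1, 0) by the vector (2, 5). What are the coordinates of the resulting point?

Translation by (2, 5) (homogeneous matrix [[1, 0, 2], [0, 1, 5], [0, 0, 1]]):
x' = -1 + 2 = 1
y' = 0 + 5 = 5
Result: (1, 5)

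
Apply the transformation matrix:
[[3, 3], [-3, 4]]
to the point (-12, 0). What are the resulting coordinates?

Matrix multiplication:
[[3, 3], [-3, 4]] × [-12, 0]ᵀ
= [(3)(-12) + (3)(0), (-3)(-12) + (4)(0)]ᵀ
= [-36, 36]ᵀ
Result: (-36, 36)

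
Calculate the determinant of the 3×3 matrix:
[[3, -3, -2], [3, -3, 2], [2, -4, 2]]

Expansion along first row:
det = 3·det([[-3,2],[-4,2]]) - -3·det([[3,2],[2,2]]) + -2·det([[3,-3],[2,-4]])
    = 3·(-3·2 - 2·-4) - -3·(3·2 - 2·2) + -2·(3·-4 - -3·2)
    = 3·2 - -3·2 + -2·-6
    = 6 + 6 + 12 = 24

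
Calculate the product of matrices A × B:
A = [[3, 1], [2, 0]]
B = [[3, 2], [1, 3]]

Matrix multiplication:
C[0][0] = 3×3 + 1×1 = 10
C[0][1] = 3×2 + 1×3 = 9
C[1][0] = 2×3 + 0×1 = 6
C[1][1] = 2×2 + 0×3 = 4
Result: [[10, 9], [6, 4]]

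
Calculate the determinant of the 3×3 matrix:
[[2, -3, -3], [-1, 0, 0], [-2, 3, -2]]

Expansion along first row:
det = 2·det([[0,0],[3,-2]]) - -3·det([[-1,0],[-2,-2]]) + -3·det([[-1,0],[-2,3]])
    = 2·(0·-2 - 0·3) - -3·(-1·-2 - 0·-2) + -3·(-1·3 - 0·-2)
    = 2·0 - -3·2 + -3·-3
    = 0 + 6 + 9 = 15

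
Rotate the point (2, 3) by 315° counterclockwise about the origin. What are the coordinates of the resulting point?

Rotation matrix for 315°: [[cos 315°, -sin 315°], [sin 315°, cos 315°]] ≈ [[0.707107, 0.707107], [-0.707107, 0.707107]]
[[0.707107, 0.707107], [-0.707107, 0.707107]] × [2, 3]ᵀ ≈ [3.5355, 0.7071]ᵀ
Result: (3.5355, 0.7071)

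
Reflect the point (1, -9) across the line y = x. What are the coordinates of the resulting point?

Reflection across line y = x: (1, -9) → (-9, 1)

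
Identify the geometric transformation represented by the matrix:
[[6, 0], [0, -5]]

This matrix represents: non-uniform scaling by sx = 6, sy = -5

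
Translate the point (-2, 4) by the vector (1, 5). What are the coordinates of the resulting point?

Translation by (1, 5) (homogeneous matrix [[1, 0, 1], [0, 1, 5], [0, 0, 1]]):
x' = -2 + 1 = -1
y' = 4 + 5 = 9
Result: (-1, 9)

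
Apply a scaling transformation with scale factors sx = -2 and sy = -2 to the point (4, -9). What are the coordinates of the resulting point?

Scaling matrix:
[[-2, 0], [0, -2]]
Result: (4 × -2, -9 × -2) = (-8, 18)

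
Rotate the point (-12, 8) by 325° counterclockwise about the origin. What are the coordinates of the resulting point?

Rotation matrix for 325°: [[cos 325°, -sin 325°], [sin 325°, cos 325°]] ≈ [[0.819152, 0.573576], [-0.573576, 0.819152]]
[[0.819152, 0.573576], [-0.573576, 0.819152]] × [-12, 8]ᵀ ≈ [-5.2412, 13.4361]ᵀ
Result: (-5.2412, 13.4361)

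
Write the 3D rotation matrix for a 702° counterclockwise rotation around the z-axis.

Rotation matrix for counterclockwise 702° around z-axis:
cos(702°) = 0.9511, sin(702°) = -0.3090
Result: [[0.9511, 0.3090, 0], [-0.3090, 0.9511, 0], [0, 0, 1]]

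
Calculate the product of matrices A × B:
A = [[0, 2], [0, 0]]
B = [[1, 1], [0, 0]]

Matrix multiplication:
C[0][0] = 0×1 + 2×0 = 0
C[0][1] = 0×1 + 2×0 = 0
C[1][0] = 0×1 + 0×0 = 0
C[1][1] = 0×1 + 0×0 = 0
Result: [[0, 0], [0, 0]]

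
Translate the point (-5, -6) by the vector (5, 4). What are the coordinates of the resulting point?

Translation by (5, 4) (homogeneous matrix [[1, 0, 5], [0, 1, 4], [0, 0, 1]]):
x' = -5 + 5 = 0
y' = -6 + 4 = -2
Result: (0, -2)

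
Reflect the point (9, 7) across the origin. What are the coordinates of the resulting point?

Reflection across origin: (9, 7) → (-9, -7)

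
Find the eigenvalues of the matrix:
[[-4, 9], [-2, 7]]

Characteristic equation: det(A - λI) = 0
λ² - (trace)λ + (det) = 0
trace = -4 + 7 = 3, det = (-4)(7) - (9)(-2) = -10
λ² - (3)λ + (-10) = 0
λ = (3 ± √((3)² - 4·(-10))) / 2 = (3 ± √49) / 2
Solving: λ = -2, 5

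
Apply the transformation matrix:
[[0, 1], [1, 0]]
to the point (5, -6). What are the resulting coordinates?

Matrix multiplication:
[[0, 1], [1, 0]] × [5, -6]ᵀ
= [(0)(5) + (1)(-6), (1)(5) + (0)(-6)]ᵀ
= [-6, 5]ᵀ
Result: (-6, 5)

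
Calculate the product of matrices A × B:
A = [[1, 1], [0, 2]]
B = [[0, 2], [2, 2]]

Matrix multiplication:
C[0][0] = 1×0 + 1×2 = 2
C[0][1] = 1×2 + 1×2 = 4
C[1][0] = 0×0 + 2×2 = 4
C[1][1] = 0×2 + 2×2 = 4
Result: [[2, 4], [4, 4]]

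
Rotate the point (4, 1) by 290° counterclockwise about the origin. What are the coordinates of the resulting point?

Rotation matrix for 290°: [[cos 290°, -sin 290°], [sin 290°, cos 290°]] ≈ [[0.342020, 0.939693], [-0.939693, 0.342020]]
[[0.342020, 0.939693], [-0.939693, 0.342020]] × [4, 1]ᵀ ≈ [2.3078, -3.4168]ᵀ
Result: (2.3078, -3.4168)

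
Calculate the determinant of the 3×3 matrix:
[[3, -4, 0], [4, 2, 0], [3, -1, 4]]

Expansion along first row:
det = 3·det([[2,0],[-1,4]]) - -4·det([[4,0],[3,4]]) + 0·det([[4,2],[3,-1]])
    = 3·(2·4 - 0·-1) - -4·(4·4 - 0·3) + 0·(4·-1 - 2·3)
    = 3·8 - -4·16 + 0·-10
    = 24 + 64 + 0 = 88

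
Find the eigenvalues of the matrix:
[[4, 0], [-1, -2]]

Characteristic equation: det(A - λI) = 0
λ² - (trace)λ + (det) = 0
trace = 4 + -2 = 2, det = (4)(-2) - (0)(-1) = -8
λ² - (2)λ + (-8) = 0
λ = (2 ± √((2)² - 4·(-8))) / 2 = (2 ± √36) / 2
Solving: λ = -2, 4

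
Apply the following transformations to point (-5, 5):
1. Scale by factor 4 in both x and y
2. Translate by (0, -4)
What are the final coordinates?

Step 1: Scale (-5, 5) by 4 → (-20, 20)
Step 2: Translate by (0, -4) → (-20, 16)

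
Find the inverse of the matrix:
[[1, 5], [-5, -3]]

For [[a,b],[c,d]], inverse = (1/det)·[[d,-b],[-c,a]]
det = (1)(-3) - (5)(-5) = -3 - -25 = 22
Inverse = (1/22)·[[-3, -5], [5, 1]]
= [[-3/22, -5/22], [5/22, 1/22]]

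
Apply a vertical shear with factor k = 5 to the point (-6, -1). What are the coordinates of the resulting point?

Shear matrix for vertical shear with factor k = 5:
[[1, 0], [5, 1]]
Result: (-6, -1) → (-6, -31)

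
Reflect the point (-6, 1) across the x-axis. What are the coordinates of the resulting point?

Reflection across x-axis: (-6, 1) → (-6, -1)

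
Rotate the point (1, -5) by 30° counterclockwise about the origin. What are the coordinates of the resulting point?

Rotation matrix for 30°: [[cos 30°, -sin 30°], [sin 30°, cos 30°]] ≈ [[0.866025, -0.500000], [0.500000, 0.866025]]
[[0.866025, -0.500000], [0.500000, 0.866025]] × [1, -5]ᵀ ≈ [3.3660, -3.8301]ᵀ
Result: (3.3660, -3.8301)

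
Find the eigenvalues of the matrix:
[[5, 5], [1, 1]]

Characteristic equation: det(A - λI) = 0
λ² - (trace)λ + (det) = 0
trace = 5 + 1 = 6, det = (5)(1) - (5)(1) = 0
λ² - (6)λ + (0) = 0
λ = (6 ± √((6)² - 4·(0))) / 2 = (6 ± √36) / 2
Solving: λ = 0, 6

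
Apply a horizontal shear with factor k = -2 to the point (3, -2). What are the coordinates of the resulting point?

Shear matrix for horizontal shear with factor k = -2:
[[1, -2], [0, 1]]
Result: (3, -2) → (7, -2)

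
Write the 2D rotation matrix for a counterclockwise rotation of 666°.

Rotation matrix formula: [[cos θ, -sin θ], [sin θ, cos θ]]
For θ = 666°:
cos(666°) = 0.5878
sin(666°) = -0.8090
Result: [[0.5878, 0.8090], [-0.8090, 0.5878]]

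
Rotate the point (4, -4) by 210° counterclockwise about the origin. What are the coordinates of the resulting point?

Rotation matrix for 210°: [[cos 210°, -sin 210°], [sin 210°, cos 210°]] ≈ [[-0.866025, 0.500000], [-0.500000, -0.866025]]
[[-0.866025, 0.500000], [-0.500000, -0.866025]] × [4, -4]ᵀ ≈ [-5.4641, 1.4641]ᵀ
Result: (-5.4641, 1.4641)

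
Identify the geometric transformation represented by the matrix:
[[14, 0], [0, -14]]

This matrix represents: non-uniform scaling by sx = 14, sy = -14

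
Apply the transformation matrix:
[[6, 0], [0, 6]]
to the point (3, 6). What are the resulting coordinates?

Matrix multiplication:
[[6, 0], [0, 6]] × [3, 6]ᵀ
= [(6)(3) + (0)(6), (0)(3) + (6)(6)]ᵀ
= [18, 36]ᵀ
Result: (18, 36)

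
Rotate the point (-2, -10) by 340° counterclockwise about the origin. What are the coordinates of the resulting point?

Rotation matrix for 340°: [[cos 340°, -sin 340°], [sin 340°, cos 340°]] ≈ [[0.939693, 0.342020], [-0.342020, 0.939693]]
[[0.939693, 0.342020], [-0.342020, 0.939693]] × [-2, -10]ᵀ ≈ [-5.2996, -8.7129]ᵀ
Result: (-5.2996, -8.7129)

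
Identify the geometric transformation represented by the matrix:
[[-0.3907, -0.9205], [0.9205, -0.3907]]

This matrix represents: rotation by 113° counterclockwise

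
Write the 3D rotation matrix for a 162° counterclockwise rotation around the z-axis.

Rotation matrix for counterclockwise 162° around z-axis:
cos(162°) = -0.9511, sin(162°) = 0.3090
Result: [[-0.9511, -0.3090, 0], [0.3090, -0.9511, 0], [0, 0, 1]]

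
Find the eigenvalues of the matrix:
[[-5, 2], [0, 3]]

Characteristic equation: det(A - λI) = 0
λ² - (trace)λ + (det) = 0
trace = -5 + 3 = -2, det = (-5)(3) - (2)(0) = -15
λ² - (-2)λ + (-15) = 0
λ = (-2 ± √((-2)² - 4·(-15))) / 2 = (-2 ± √64) / 2
Solving: λ = -5, 3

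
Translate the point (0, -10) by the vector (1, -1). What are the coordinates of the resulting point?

Translation by (1, -1) (homogeneous matrix [[1, 0, 1], [0, 1, -1], [0, 0, 1]]):
x' = 0 + 1 = 1
y' = -10 + -1 = -11
Result: (1, -11)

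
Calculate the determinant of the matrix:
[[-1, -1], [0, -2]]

For a 2×2 matrix [[a, b], [c, d]], det = ad - bc
det = (-1)(-2) - (-1)(0) = 2 - 0 = 2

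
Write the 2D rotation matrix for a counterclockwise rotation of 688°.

Rotation matrix formula: [[cos θ, -sin θ], [sin θ, cos θ]]
For θ = 688°:
cos(688°) = 0.8480
sin(688°) = -0.5299
Result: [[0.8480, 0.5299], [-0.5299, 0.8480]]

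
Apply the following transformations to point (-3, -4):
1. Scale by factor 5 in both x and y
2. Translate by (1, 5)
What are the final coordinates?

Step 1: Scale (-3, -4) by 5 → (-15, -20)
Step 2: Translate by (1, 5) → (-14, -15)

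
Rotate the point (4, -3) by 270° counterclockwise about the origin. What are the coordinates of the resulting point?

Rotation matrix for 270°: [[cos 270°, -sin 270°], [sin 270°, cos 270°]] = [[0, 1], [-1, 0]]
[[0, 1], [-1, 0]] × [4, -3]ᵀ = [-3, -4]ᵀ
Result: (-3, -4)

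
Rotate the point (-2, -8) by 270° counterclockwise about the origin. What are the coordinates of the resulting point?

Rotation matrix for 270°: [[cos 270°, -sin 270°], [sin 270°, cos 270°]] = [[0, 1], [-1, 0]]
[[0, 1], [-1, 0]] × [-2, -8]ᵀ = [-8, 2]ᵀ
Result: (-8, 2)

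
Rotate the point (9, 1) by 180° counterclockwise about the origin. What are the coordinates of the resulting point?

Rotation matrix for 180°: [[cos 180°, -sin 180°], [sin 180°, cos 180°]] = [[-1, 0], [0, -1]]
[[-1, 0], [0, -1]] × [9, 1]ᵀ = [-9, -1]ᵀ
Result: (-9, -1)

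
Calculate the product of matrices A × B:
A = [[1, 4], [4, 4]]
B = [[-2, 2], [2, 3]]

Matrix multiplication:
C[0][0] = 1×-2 + 4×2 = 6
C[0][1] = 1×2 + 4×3 = 14
C[1][0] = 4×-2 + 4×2 = 0
C[1][1] = 4×2 + 4×3 = 20
Result: [[6, 14], [0, 20]]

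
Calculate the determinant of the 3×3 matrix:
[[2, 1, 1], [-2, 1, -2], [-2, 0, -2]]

Expansion along first row:
det = 2·det([[1,-2],[0,-2]]) - 1·det([[-2,-2],[-2,-2]]) + 1·det([[-2,1],[-2,0]])
    = 2·(1·-2 - -2·0) - 1·(-2·-2 - -2·-2) + 1·(-2·0 - 1·-2)
    = 2·-2 - 1·0 + 1·2
    = -4 + 0 + 2 = -2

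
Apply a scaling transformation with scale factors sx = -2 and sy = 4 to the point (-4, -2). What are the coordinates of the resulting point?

Scaling matrix:
[[-2, 0], [0, 4]]
Result: (-4 × -2, -2 × 4) = (8, -8)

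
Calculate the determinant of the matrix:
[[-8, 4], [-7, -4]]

For a 2×2 matrix [[a, b], [c, d]], det = ad - bc
det = (-8)(-4) - (4)(-7) = 32 - -28 = 60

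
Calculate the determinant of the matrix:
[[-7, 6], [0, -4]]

For a 2×2 matrix [[a, b], [c, d]], det = ad - bc
det = (-7)(-4) - (6)(0) = 28 - 0 = 28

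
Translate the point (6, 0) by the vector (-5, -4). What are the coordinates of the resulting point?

Translation by (-5, -4) (homogeneous matrix [[1, 0, -5], [0, 1, -4], [0, 0, 1]]):
x' = 6 + -5 = 1
y' = 0 + -4 = -4
Result: (1, -4)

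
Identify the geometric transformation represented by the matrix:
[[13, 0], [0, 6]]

This matrix represents: non-uniform scaling by sx = 13, sy = 6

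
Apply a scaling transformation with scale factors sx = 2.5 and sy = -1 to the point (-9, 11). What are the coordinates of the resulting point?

Scaling matrix:
[[2.50, 0], [0, -1]]
Result: (-9 × 2.5, 11 × -1) = (-22.5, -11)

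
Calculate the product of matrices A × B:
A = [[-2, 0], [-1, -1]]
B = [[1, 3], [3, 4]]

Matrix multiplication:
C[0][0] = -2×1 + 0×3 = -2
C[0][1] = -2×3 + 0×4 = -6
C[1][0] = -1×1 + -1×3 = -4
C[1][1] = -1×3 + -1×4 = -7
Result: [[-2, -6], [-4, -7]]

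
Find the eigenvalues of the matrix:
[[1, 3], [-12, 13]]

Characteristic equation: det(A - λI) = 0
λ² - (trace)λ + (det) = 0
trace = 1 + 13 = 14, det = (1)(13) - (3)(-12) = 49
λ² - (14)λ + (49) = 0
λ = (14 ± √((14)² - 4·(49))) / 2 = (14 ± √0) / 2
Solving: λ = 7, 7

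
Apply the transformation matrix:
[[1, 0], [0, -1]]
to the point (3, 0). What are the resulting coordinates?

Matrix multiplication:
[[1, 0], [0, -1]] × [3, 0]ᵀ
= [(1)(3) + (0)(0), (0)(3) + (-1)(0)]ᵀ
= [3, 0]ᵀ
Result: (3, 0)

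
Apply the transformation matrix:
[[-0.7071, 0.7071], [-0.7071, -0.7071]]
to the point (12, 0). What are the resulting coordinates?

Matrix multiplication:
[[-0.7071, 0.7071], [-0.7071, -0.7071]] × [12, 0]ᵀ
= [(-0.7071)(12) + (0.7071)(0), (-0.7071)(12) + (-0.7071)(0)]ᵀ
= [-8.4852, -8.4852]ᵀ
Result: (-8.4852, -8.4852)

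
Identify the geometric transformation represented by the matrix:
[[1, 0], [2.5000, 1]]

This matrix represents: vertical shear with factor 2.5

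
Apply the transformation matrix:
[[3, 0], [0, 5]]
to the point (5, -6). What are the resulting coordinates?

Matrix multiplication:
[[3, 0], [0, 5]] × [5, -6]ᵀ
= [(3)(5) + (0)(-6), (0)(5) + (5)(-6)]ᵀ
= [15, -30]ᵀ
Result: (15, -30)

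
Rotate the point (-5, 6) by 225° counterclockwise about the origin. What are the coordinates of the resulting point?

Rotation matrix for 225°: [[cos 225°, -sin 225°], [sin 225°, cos 225°]] ≈ [[-0.707107, 0.707107], [-0.707107, -0.707107]]
[[-0.707107, 0.707107], [-0.707107, -0.707107]] × [-5, 6]ᵀ ≈ [7.7782, -0.7071]ᵀ
Result: (7.7782, -0.7071)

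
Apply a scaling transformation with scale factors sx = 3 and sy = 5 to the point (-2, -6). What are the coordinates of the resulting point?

Scaling matrix:
[[3, 0], [0, 5]]
Result: (-2 × 3, -6 × 5) = (-6, -30)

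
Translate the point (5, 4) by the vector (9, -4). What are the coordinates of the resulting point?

Translation by (9, -4) (homogeneous matrix [[1, 0, 9], [0, 1, -4], [0, 0, 1]]):
x' = 5 + 9 = 14
y' = 4 + -4 = 0
Result: (14, 0)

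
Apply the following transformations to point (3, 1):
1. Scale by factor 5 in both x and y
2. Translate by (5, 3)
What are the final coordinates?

Step 1: Scale (3, 1) by 5 → (15, 5)
Step 2: Translate by (5, 3) → (20, 8)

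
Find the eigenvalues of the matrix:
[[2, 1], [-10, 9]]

Characteristic equation: det(A - λI) = 0
λ² - (trace)λ + (det) = 0
trace = 2 + 9 = 11, det = (2)(9) - (1)(-10) = 28
λ² - (11)λ + (28) = 0
λ = (11 ± √((11)² - 4·(28))) / 2 = (11 ± √9) / 2
Solving: λ = 4, 7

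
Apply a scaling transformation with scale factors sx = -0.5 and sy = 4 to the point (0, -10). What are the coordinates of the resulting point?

Scaling matrix:
[[-0.50, 0], [0, 4]]
Result: (0 × -0.5, -10 × 4) = (0, -40)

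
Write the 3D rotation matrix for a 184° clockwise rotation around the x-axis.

Rotation matrix for clockwise 184° around x-axis:
A clockwise rotation by 184° is a counterclockwise rotation by -184°.
cos(-184°) = -0.9976, sin(-184°) = 0.0698
Result: [[1, 0, 0], [0, -0.9976, -0.0698], [0, 0.0698, -0.9976]]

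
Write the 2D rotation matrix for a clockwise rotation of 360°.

Rotation matrix formula: [[cos θ, -sin θ], [sin θ, cos θ]]
A clockwise rotation by 360° is equivalent to a counterclockwise rotation by -360°.
For θ = -360°:
cos(-360°) = 1
sin(-360°) = 0
Result: [[1, 0], [0, 1]]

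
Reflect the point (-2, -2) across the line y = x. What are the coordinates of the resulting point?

Reflection across line y = x: (-2, -2) → (-2, -2)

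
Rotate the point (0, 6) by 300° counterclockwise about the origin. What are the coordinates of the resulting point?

Rotation matrix for 300°: [[cos 300°, -sin 300°], [sin 300°, cos 300°]] ≈ [[0.500000, 0.866025], [-0.866025, 0.500000]]
[[0.500000, 0.866025], [-0.866025, 0.500000]] × [0, 6]ᵀ ≈ [5.1962, 3]ᵀ
Result: (5.1962, 3)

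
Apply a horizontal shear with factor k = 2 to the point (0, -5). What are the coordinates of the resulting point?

Shear matrix for horizontal shear with factor k = 2:
[[1, 2], [0, 1]]
Result: (0, -5) → (-10, -5)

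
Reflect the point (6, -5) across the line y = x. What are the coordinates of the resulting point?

Reflection across line y = x: (6, -5) → (-5, 6)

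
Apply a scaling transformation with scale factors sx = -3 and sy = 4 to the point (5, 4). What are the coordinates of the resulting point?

Scaling matrix:
[[-3, 0], [0, 4]]
Result: (5 × -3, 4 × 4) = (-15, 16)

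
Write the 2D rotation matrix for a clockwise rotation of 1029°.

Rotation matrix formula: [[cos θ, -sin θ], [sin θ, cos θ]]
A clockwise rotation by 1029° is equivalent to a counterclockwise rotation by -1029°.
For θ = -1029°:
cos(-1029°) = 0.6293
sin(-1029°) = 0.7771
Result: [[0.6293, -0.7771], [0.7771, 0.6293]]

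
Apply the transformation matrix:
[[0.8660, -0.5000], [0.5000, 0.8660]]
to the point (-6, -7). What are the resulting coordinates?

Matrix multiplication:
[[0.8660, -0.5000], [0.5000, 0.8660]] × [-6, -7]ᵀ
= [(0.8660)(-6) + (-0.5000)(-7), (0.5000)(-6) + (0.8660)(-7)]ᵀ
= [-1.6960, -9.0620]ᵀ
Result: (-1.6960, -9.0620)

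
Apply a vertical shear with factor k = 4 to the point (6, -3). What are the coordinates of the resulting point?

Shear matrix for vertical shear with factor k = 4:
[[1, 0], [4, 1]]
Result: (6, -3) → (6, 21)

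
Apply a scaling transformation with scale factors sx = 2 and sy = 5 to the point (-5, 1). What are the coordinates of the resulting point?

Scaling matrix:
[[2, 0], [0, 5]]
Result: (-5 × 2, 1 × 5) = (-10, 5)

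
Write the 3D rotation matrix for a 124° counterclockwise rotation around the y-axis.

Rotation matrix for counterclockwise 124° around y-axis:
cos(124°) = -0.5592, sin(124°) = 0.8290
Result: [[-0.5592, 0, 0.8290], [0, 1, 0], [-0.8290, 0, -0.5592]]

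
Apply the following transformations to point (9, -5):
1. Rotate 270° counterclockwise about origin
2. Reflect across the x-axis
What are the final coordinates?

Step 1: Rotate 270° → (-5, -9)
Step 2: Reflect across x-axis → (-5, 9)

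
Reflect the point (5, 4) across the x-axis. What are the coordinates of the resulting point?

Reflection across x-axis: (5, 4) → (5, -4)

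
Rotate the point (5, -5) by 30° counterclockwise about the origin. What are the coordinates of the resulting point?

Rotation matrix for 30°: [[cos 30°, -sin 30°], [sin 30°, cos 30°]] ≈ [[0.866025, -0.500000], [0.500000, 0.866025]]
[[0.866025, -0.500000], [0.500000, 0.866025]] × [5, -5]ᵀ ≈ [6.8301, -1.8301]ᵀ
Result: (6.8301, -1.8301)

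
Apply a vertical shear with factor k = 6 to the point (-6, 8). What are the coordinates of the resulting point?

Shear matrix for vertical shear with factor k = 6:
[[1, 0], [6, 1]]
Result: (-6, 8) → (-6, -28)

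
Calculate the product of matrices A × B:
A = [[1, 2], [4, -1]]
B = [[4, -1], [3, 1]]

Matrix multiplication:
C[0][0] = 1×4 + 2×3 = 10
C[0][1] = 1×-1 + 2×1 = 1
C[1][0] = 4×4 + -1×3 = 13
C[1][1] = 4×-1 + -1×1 = -5
Result: [[10, 1], [13, -5]]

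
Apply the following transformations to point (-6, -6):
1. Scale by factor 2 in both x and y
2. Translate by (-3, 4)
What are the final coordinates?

Step 1: Scale (-6, -6) by 2 → (-12, -12)
Step 2: Translate by (-3, 4) → (-15, -8)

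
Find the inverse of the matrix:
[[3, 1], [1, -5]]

For [[a,b],[c,d]], inverse = (1/det)·[[d,-b],[-c,a]]
det = (3)(-5) - (1)(1) = -15 - 1 = -16
Inverse = (1/-16)·[[-5, -1], [-1, 3]]
= [[5/16, 1/16], [1/16, -3/16]]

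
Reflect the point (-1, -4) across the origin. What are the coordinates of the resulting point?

Reflection across origin: (-1, -4) → (1, 4)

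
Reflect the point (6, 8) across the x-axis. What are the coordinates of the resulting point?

Reflection across x-axis: (6, 8) → (6, -8)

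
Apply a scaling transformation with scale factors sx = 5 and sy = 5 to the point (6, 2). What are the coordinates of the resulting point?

Scaling matrix:
[[5, 0], [0, 5]]
Result: (6 × 5, 2 × 5) = (30, 10)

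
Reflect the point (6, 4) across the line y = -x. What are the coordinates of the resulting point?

Reflection across line y = -x: (6, 4) → (-4, -6)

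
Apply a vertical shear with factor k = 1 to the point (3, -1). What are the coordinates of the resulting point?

Shear matrix for vertical shear with factor k = 1:
[[1, 0], [1, 1]]
Result: (3, -1) → (3, 2)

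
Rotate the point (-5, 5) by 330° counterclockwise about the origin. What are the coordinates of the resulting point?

Rotation matrix for 330°: [[cos 330°, -sin 330°], [sin 330°, cos 330°]] ≈ [[0.866025, 0.500000], [-0.500000, 0.866025]]
[[0.866025, 0.500000], [-0.500000, 0.866025]] × [-5, 5]ᵀ ≈ [-1.8301, 6.8301]ᵀ
Result: (-1.8301, 6.8301)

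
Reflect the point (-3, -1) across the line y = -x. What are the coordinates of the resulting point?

Reflection across line y = -x: (-3, -1) → (1, 3)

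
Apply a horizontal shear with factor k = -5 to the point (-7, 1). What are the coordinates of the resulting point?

Shear matrix for horizontal shear with factor k = -5:
[[1, -5], [0, 1]]
Result: (-7, 1) → (-12, 1)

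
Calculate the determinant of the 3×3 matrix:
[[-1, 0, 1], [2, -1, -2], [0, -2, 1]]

Expansion along first row:
det = -1·det([[-1,-2],[-2,1]]) - 0·det([[2,-2],[0,1]]) + 1·det([[2,-1],[0,-2]])
    = -1·(-1·1 - -2·-2) - 0·(2·1 - -2·0) + 1·(2·-2 - -1·0)
    = -1·-5 - 0·2 + 1·-4
    = 5 + 0 + -4 = 1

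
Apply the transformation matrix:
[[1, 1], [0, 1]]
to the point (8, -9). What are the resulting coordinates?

Matrix multiplication:
[[1, 1], [0, 1]] × [8, -9]ᵀ
= [(1)(8) + (1)(-9), (0)(8) + (1)(-9)]ᵀ
= [-1, -9]ᵀ
Result: (-1, -9)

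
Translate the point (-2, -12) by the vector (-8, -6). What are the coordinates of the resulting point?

Translation by (-8, -6) (homogeneous matrix [[1, 0, -8], [0, 1, -6], [0, 0, 1]]):
x' = -2 + -8 = -10
y' = -12 + -6 = -18
Result: (-10, -18)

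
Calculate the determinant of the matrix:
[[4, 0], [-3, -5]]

For a 2×2 matrix [[a, b], [c, d]], det = ad - bc
det = (4)(-5) - (0)(-3) = -20 - 0 = -20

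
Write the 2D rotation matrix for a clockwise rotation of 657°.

Rotation matrix formula: [[cos θ, -sin θ], [sin θ, cos θ]]
A clockwise rotation by 657° is equivalent to a counterclockwise rotation by -657°.
For θ = -657°:
cos(-657°) = 0.4540
sin(-657°) = 0.8910
Result: [[0.4540, -0.8910], [0.8910, 0.4540]]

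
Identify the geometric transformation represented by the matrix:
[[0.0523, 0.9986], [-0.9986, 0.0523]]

This matrix represents: rotation by 273° counterclockwise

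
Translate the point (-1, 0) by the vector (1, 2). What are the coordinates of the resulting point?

Translation by (1, 2) (homogeneous matrix [[1, 0, 1], [0, 1, 2], [0, 0, 1]]):
x' = -1 + 1 = 0
y' = 0 + 2 = 2
Result: (0, 2)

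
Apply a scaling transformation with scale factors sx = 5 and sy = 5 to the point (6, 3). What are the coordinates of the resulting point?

Scaling matrix:
[[5, 0], [0, 5]]
Result: (6 × 5, 3 × 5) = (30, 15)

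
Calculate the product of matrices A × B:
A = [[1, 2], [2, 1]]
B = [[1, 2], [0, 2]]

Matrix multiplication:
C[0][0] = 1×1 + 2×0 = 1
C[0][1] = 1×2 + 2×2 = 6
C[1][0] = 2×1 + 1×0 = 2
C[1][1] = 2×2 + 1×2 = 6
Result: [[1, 6], [2, 6]]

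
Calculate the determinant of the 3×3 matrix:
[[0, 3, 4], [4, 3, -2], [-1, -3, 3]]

Expansion along first row:
det = 0·det([[3,-2],[-3,3]]) - 3·det([[4,-2],[-1,3]]) + 4·det([[4,3],[-1,-3]])
    = 0·(3·3 - -2·-3) - 3·(4·3 - -2·-1) + 4·(4·-3 - 3·-1)
    = 0·3 - 3·10 + 4·-9
    = 0 + -30 + -36 = -66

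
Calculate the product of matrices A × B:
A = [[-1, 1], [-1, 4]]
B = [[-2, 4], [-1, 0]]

Matrix multiplication:
C[0][0] = -1×-2 + 1×-1 = 1
C[0][1] = -1×4 + 1×0 = -4
C[1][0] = -1×-2 + 4×-1 = -2
C[1][1] = -1×4 + 4×0 = -4
Result: [[1, -4], [-2, -4]]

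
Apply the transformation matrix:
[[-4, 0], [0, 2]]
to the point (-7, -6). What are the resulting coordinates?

Matrix multiplication:
[[-4, 0], [0, 2]] × [-7, -6]ᵀ
= [(-4)(-7) + (0)(-6), (0)(-7) + (2)(-6)]ᵀ
= [28, -12]ᵀ
Result: (28, -12)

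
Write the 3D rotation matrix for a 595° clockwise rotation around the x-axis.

Rotation matrix for clockwise 595° around x-axis:
A clockwise rotation by 595° is a counterclockwise rotation by -595°.
cos(-595°) = -0.5736, sin(-595°) = 0.8192
Result: [[1, 0, 0], [0, -0.5736, -0.8192], [0, 0.8192, -0.5736]]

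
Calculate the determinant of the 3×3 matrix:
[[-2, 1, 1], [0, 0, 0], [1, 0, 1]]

Expansion along first row:
det = -2·det([[0,0],[0,1]]) - 1·det([[0,0],[1,1]]) + 1·det([[0,0],[1,0]])
    = -2·(0·1 - 0·0) - 1·(0·1 - 0·1) + 1·(0·0 - 0·1)
    = -2·0 - 1·0 + 1·0
    = 0 + 0 + 0 = 0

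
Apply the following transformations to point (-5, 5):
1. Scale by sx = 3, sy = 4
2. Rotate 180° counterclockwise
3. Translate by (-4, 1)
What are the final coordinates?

Step 1: Scale → (-15, 20)
Step 2: Rotate 180° → (15, -20)
Step 3: Translate → (11, -19)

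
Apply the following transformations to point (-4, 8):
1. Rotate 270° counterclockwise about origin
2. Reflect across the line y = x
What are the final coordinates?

Step 1: Rotate 270° → (8, 4)
Step 2: Reflect across line y = x → (4, 8)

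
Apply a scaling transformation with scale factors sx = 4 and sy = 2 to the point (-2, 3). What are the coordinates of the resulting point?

Scaling matrix:
[[4, 0], [0, 2]]
Result: (-2 × 4, 3 × 2) = (-8, 6)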